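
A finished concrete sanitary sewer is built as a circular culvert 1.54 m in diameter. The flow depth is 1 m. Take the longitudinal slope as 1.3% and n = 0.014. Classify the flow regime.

supercritical

For a circular section of diameter D = 1.54 m at depth y = 1 m, the central angle is θ = 2 arccos(1 − 2y/D) = 3.748 rad. Then A = (D²/8)(θ − sin θ) = 1.28 m² and P = Dθ/2 = 2.886 m.
Hydraulic radius R = A/P = 1.28/2.886 = 0.4436 m.
V = (1/n) R^(2/3) √S = (1/0.014) × 0.4436^(2/3) × √0.013 = 4.737 m/s. Hydraulic depth D_h = A/T = 1.28/1.47 = 0.8711 m.
Froude number Fr = V/√(g·D_h) = 4.737/√(9.81×0.8711) = 1.62, which is greater than 1, so the flow is supercritical.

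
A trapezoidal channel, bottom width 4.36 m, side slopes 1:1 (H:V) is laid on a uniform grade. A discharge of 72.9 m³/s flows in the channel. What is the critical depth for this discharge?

At critical depth, Q² T / (g A³) = 1, i.e. A³/T = Q²/g = 72.9²/9.81 = 541.7.
Trying y = 2.76 m: A³/T = 768.1 — high.
Trying y = 2.15 m: A³/T = 316.6 — low.
Trying y = 2.5 m: A³/T = 538.9 — close enough.

y_c = 2.5 m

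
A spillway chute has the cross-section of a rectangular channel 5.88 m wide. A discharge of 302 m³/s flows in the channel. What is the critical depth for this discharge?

For a rectangular channel, critical depth y_c = (q²/g)^(1/3) where q = Q/b = 302/5.88 = 51.36 m²/s.
So y_c = (51.36²/9.81)^(1/3) = 6.45 m.

y_c = 6.45 m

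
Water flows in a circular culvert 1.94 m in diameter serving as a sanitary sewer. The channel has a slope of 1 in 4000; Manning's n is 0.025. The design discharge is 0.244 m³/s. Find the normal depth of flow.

Manning's equation rearranged: A R^(2/3) = nQ / (1·√S) = 0.025 × 0.244 / (√0.00025) = 0.3858.
Try y = 0.758 m: A R^(2/3) = 0.589 — too large.
Try y = 0.454 m: A R^(2/3) = 0.2192 — too small.
Try y = 0.606 m: A R^(2/3) = 0.3863 — ≈ 0.3858.

y_n = 0.606 m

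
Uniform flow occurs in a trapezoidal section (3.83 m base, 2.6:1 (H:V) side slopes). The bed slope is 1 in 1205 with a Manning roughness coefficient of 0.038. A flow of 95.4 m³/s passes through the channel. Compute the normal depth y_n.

Manning's equation rearranged: A R^(2/3) = nQ / (1·√S) = 0.038 × 95.4 / (√0.0008299) = 125.8.
Try y = 3.79 m: A R^(2/3) = 84.48 — short.
Try y = 4.88 m: A R^(2/3) = 152.4 — over.
Try y = 4.5 m: A R^(2/3) = 125.9 — close enough.

y_n = 4.5 m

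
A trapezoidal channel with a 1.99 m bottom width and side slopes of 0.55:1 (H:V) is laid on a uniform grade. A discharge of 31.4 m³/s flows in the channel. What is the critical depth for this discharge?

At critical depth, Q² T / (g A³) = 1, i.e. A³/T = Q²/g = 31.4²/9.81 = 100.5.
At y = 2.63 m: A³/T = 151.2 — too large.
At y = 1.88 m: A³/T = 45.28 — too small.
At y = 2.35 m: A³/T = 100.3 — ≈ 100.5.

y_c = 2.35 m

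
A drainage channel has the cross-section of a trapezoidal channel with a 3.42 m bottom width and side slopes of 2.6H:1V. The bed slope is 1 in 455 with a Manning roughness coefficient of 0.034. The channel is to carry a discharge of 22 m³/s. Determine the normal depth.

Manning's equation rearranged: A R^(2/3) = nQ / (1·√S) = 0.034 × 22 / (√0.002198) = 15.96.
Trying y = 2.17 m: A R^(2/3) = 23.04 — high.
Trying y = 1.83 m: A R^(2/3) = 15.94 — ≈ 15.96.

y_n = 1.83 m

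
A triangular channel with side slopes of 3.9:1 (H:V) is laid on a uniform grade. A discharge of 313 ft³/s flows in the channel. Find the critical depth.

At critical depth, Q² T / (g A³) = 1, i.e. A³/T = Q²/g = 313²/32.2 = 3043.
Trying y = 3.93 ft: A³/T = 7130 — over.
Trying y = 2.5 ft: A³/T = 742.7 — short.
Trying y = 3.31 ft: A³/T = 3022 — ≈ 3043.

y_c = 3.31 ft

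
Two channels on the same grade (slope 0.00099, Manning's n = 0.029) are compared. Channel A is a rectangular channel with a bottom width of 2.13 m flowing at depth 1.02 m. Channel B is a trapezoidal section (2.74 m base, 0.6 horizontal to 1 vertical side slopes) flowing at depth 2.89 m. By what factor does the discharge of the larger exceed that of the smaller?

11.3

Channel A: Flow area A = b·y = 2.13 × 1.02 = 2.173 m². Wetted perimeter P = b + 2y = 2.13 + 2×1.02 = 4.17 m. Hydraulic radius R = A/P = 2.173/4.17 = 0.521 m. Q_A = (1/0.029)·2.173·0.521^(2/3)·√0.00099 = 1.526 m³/s.
Channel B: With bottom width b = 2.74 m and side slope z = 0.6: A = (b + zy)y = (2.74 + 0.6×2.89)×2.89 = 12.93 m²; P = b + 2y√(1+z²) = 2.74 + 2×2.89×1.166 = 9.481 m. Hydraulic radius R = A/P = 12.93/9.481 = 1.364 m. Q_B = (1/0.029)·12.93·1.364^(2/3)·√0.00099 = 17.25 m³/s.
The larger discharge is 17.25 m³/s and the smaller is 1.526 m³/s; the ratio is 11.3.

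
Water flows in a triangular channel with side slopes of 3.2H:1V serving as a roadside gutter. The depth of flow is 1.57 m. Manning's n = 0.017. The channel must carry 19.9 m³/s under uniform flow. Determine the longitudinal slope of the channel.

For a triangular section with side slope z = 3.2: A = zy² = 3.2×1.57² = 7.888 m²; P = 2y√(1+z²) = 2×1.57×3.353 = 10.53 m.
Hydraulic radius R = A/P = 7.888/10.53 = 0.7493 m.
From Manning's equation, S = [nQ / (1 A R^(2/3))]² = [0.017 × 19.9 / (1 × 7.888 × 0.7493^(2/3))]² = 0.0027.

S = 0.0027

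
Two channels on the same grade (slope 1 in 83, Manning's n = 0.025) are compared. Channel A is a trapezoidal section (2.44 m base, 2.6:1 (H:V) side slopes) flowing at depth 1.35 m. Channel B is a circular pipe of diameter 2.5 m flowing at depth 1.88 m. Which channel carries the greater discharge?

channel A

Channel A: With bottom width b = 2.44 m and side slope z = 2.6: A = (b + zy)y = (2.44 + 2.6×1.35)×1.35 = 8.033 m²; P = b + 2y√(1+z²) = 2.44 + 2×1.35×2.786 = 9.961 m. Hydraulic radius R = A/P = 8.033/9.961 = 0.8064 m. Q_A = (1/0.025)·8.033·0.8064^(2/3)·√0.01205 = 30.55 m³/s.
Channel B: For a circular section of diameter D = 2.5 m at depth y = 1.88 m, the central angle is θ = 2 arccos(1 − 2y/D) = 4.198 rad. Then A = (D²/8)(θ − sin θ) = 3.96 m² and P = Dθ/2 = 5.248 m. Hydraulic radius R = A/P = 3.96/5.248 = 0.7546 m. Q_B = (1/0.025)·3.96·0.7546^(2/3)·√0.01205 = 14.41 m³/s.
Q_A = 30.55 m³/s vs Q_B = 14.41 m³/s, so channel A carries more.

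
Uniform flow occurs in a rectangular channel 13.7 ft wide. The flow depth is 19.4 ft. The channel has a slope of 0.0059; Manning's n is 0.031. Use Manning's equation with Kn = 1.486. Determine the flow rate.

Q = 2890 ft³/s

Flow area A = b·y = 13.7 × 19.4 = 265.8 ft². Wetted perimeter P = b + 2y = 13.7 + 2×19.4 = 52.5 ft.
Hydraulic radius R = A/P = 265.8/52.5 = 5.062 ft.
Manning's equation: Q = (1.486/n) A R^(2/3) S^(1/2) = (1.486/0.031) × 265.8 × 5.062^(2/3) × 0.0059^(1/2) = 2890 ft³/s.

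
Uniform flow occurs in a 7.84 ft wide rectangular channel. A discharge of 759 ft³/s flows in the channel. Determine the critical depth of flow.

For a rectangular channel, critical depth y_c = (q²/g)^(1/3) where q = Q/b = 759/7.84 = 96.81 ft²/s.
So y_c = (96.81²/32.2)^(1/3) = 6.63 ft.

y_c = 6.63 ft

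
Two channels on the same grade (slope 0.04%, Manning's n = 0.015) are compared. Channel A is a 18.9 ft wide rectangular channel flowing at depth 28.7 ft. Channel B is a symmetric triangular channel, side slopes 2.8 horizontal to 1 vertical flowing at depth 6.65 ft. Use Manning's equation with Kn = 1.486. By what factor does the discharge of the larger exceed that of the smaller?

7.57

Channel A: Flow area A = b·y = 18.9 × 28.7 = 542.4 ft². Wetted perimeter P = b + 2y = 18.9 + 2×28.7 = 76.3 ft. Hydraulic radius R = A/P = 542.4/76.3 = 7.109 ft. Q_A = (1.486/0.015)·542.4·7.109^(2/3)·√0.0004 = 3974 ft³/s.
Channel B: For a triangular section with side slope z = 2.8: A = zy² = 2.8×6.65² = 123.8 ft²; P = 2y√(1+z²) = 2×6.65×2.973 = 39.54 ft. Hydraulic radius R = A/P = 123.8/39.54 = 3.131 ft. Q_B = (1.486/0.015)·123.8·3.131^(2/3)·√0.0004 = 525.1 ft³/s.
The larger discharge is 3974 ft³/s and the smaller is 525.1 ft³/s; the ratio is 7.57.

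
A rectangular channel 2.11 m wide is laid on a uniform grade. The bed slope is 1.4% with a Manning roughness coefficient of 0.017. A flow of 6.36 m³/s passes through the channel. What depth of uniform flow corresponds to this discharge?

y_n = 0.75 m

Manning's equation rearranged: A R^(2/3) = nQ / (1·√S) = 0.017 × 6.36 / (√0.014) = 0.9138.
Try y = 0.825 m: A R^(2/3) = 1.042 — too large.
Try y = 0.599 m: A R^(2/3) = 0.6655 — too small.
Try y = 0.75 m: A R^(2/3) = 0.9132 — matches.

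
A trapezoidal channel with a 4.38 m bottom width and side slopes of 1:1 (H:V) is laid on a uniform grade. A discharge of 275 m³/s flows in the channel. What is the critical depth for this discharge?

y_c = 5.09 m

At critical depth, Q² T / (g A³) = 1, i.e. A³/T = Q²/g = 275²/9.81 = 7709.
Trying y = 5.77 m: A³/T = 12620 — over.
Trying y = 4 m: A³/T = 3042 — short.
Trying y = 5.09 m: A³/T = 7692 — matches.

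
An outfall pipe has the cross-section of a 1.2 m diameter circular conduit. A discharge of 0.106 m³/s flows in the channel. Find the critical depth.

At critical depth, Q² T / (g A³) = 1, i.e. A³/T = Q²/g = 0.106²/9.81 = 0.001145.
Trying y = 0.149 m: A³/T = 0.0006666 — low.
Trying y = 0.195 m: A³/T = 0.001925 — high.
Trying y = 0.171 m: A³/T = 0.001148 — close enough.

y_c = 0.171 m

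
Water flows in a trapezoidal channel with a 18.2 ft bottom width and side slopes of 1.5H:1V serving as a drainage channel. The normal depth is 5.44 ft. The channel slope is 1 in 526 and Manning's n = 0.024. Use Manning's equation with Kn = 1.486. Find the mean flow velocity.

V = 6.57 ft/s

With bottom width b = 18.2 ft and side slope z = 1.5: A = (b + zy)y = (18.2 + 1.5×5.44)×5.44 = 143.4 ft²; P = b + 2y√(1+z²) = 18.2 + 2×5.44×1.803 = 37.81 ft.
Hydraulic radius R = A/P = 143.4/37.81 = 3.792 ft.
From Manning's equation, V = (1.486/n) R^(2/3) S^(1/2) = (1.486/0.024) × 3.792^(2/3) × 0.001901^(1/2) = 6.57 ft/s.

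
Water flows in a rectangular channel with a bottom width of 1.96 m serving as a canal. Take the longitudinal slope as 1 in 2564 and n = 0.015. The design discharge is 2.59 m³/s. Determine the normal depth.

Manning's equation rearranged: A R^(2/3) = nQ / (1·√S) = 0.015 × 2.59 / (√0.00039) = 1.967.
Try y = 1.81 m: A R^(2/3) = 2.623 — high.
Try y = 1.44 m: A R^(2/3) = 1.97 — close enough.

y_n = 1.44 m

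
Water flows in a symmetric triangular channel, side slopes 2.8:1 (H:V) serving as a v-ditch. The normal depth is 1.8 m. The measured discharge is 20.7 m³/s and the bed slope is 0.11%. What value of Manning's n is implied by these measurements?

For a triangular section with side slope z = 2.8: A = zy² = 2.8×1.8² = 9.072 m²; P = 2y√(1+z²) = 2×1.8×2.973 = 10.7 m.
Hydraulic radius R = A/P = 9.072/10.7 = 0.8476 m.
Rearranging Manning's equation: n = (1/Q) A R^(2/3) S^(1/2) = (1/20.7) × 9.072 × 0.8476^(2/3) × √0.0011 = 0.013.

n = 0.013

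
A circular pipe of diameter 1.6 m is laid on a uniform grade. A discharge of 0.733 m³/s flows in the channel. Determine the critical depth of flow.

At critical depth, Q² T / (g A³) = 1, i.e. A³/T = Q²/g = 0.733²/9.81 = 0.05477.
Try y = 0.541 m: A³/T = 0.1415 — too large.
Try y = 0.424 m: A³/T = 0.05499 — close enough.

y_c = 0.424 m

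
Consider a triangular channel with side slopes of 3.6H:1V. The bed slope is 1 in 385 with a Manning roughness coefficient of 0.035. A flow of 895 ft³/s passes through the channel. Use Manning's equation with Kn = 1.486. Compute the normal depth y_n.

Manning's equation rearranged: A R^(2/3) = nQ / (1.486·√S) = 0.035 × 895 / (1.486 × √0.002597) = 413.6.
Trying y = 5.15 ft: A R^(2/3) = 175 — too small.
Trying y = 7.11 ft: A R^(2/3) = 413.5 — ≈ 413.6.

y_n = 7.11 ft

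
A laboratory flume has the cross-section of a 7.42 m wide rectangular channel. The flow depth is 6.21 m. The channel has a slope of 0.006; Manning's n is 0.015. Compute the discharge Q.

Flow area A = b·y = 7.42 × 6.21 = 46.08 m². Wetted perimeter P = b + 2y = 7.42 + 2×6.21 = 19.84 m.
Hydraulic radius R = A/P = 46.08/19.84 = 2.322 m.
Manning's equation: Q = (1/n) A R^(2/3) S^(1/2) = (1/0.015) × 46.08 × 2.322^(2/3) × 0.006^(1/2) = 417 m³/s.

Q = 417 m³/s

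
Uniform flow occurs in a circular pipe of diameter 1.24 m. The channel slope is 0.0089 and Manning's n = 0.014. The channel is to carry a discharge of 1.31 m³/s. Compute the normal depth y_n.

y_n = 0.508 m

Manning's equation rearranged: A R^(2/3) = nQ / (1·√S) = 0.014 × 1.31 / (√0.0089) = 0.1944.
At y = 0.453 m: A R^(2/3) = 0.1576 — too small.
At y = 0.585 m: A R^(2/3) = 0.2503 — too large.
At y = 0.508 m: A R^(2/3) = 0.1947 — ≈ 0.1944.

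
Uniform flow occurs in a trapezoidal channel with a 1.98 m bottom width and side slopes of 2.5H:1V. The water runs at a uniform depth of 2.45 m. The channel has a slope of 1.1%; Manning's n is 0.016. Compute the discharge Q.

Q = 156 m³/s

With bottom width b = 1.98 m and side slope z = 2.5: A = (b + zy)y = (1.98 + 2.5×2.45)×2.45 = 19.86 m²; P = b + 2y√(1+z²) = 1.98 + 2×2.45×2.693 = 15.17 m.
Hydraulic radius R = A/P = 19.86/15.17 = 1.309 m.
Manning's equation: Q = (1/n) A R^(2/3) S^(1/2) = (1/0.016) × 19.86 × 1.309^(2/3) × 0.011^(1/2) = 156 m³/s.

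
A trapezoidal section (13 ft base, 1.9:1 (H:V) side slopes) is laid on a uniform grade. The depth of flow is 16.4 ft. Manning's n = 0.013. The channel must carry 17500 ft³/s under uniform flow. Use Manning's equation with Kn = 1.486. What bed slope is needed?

S = 0.0025

With bottom width b = 13 ft and side slope z = 1.9: A = (b + zy)y = (13 + 1.9×16.4)×16.4 = 724.2 ft²; P = b + 2y√(1+z²) = 13 + 2×16.4×2.147 = 83.42 ft.
Hydraulic radius R = A/P = 724.2/83.42 = 8.681 ft.
From Manning's equation, S = [nQ / (1.486 A R^(2/3))]² = [0.013 × 17500 / (1.486 × 724.2 × 8.681^(2/3))]² = 0.0025.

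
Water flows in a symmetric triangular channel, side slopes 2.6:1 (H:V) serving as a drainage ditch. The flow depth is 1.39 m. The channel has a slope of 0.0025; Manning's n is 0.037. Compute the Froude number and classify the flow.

subcritical

For a triangular section with side slope z = 2.6: A = zy² = 2.6×1.39² = 5.023 m²; P = 2y√(1+z²) = 2×1.39×2.786 = 7.744 m.
Hydraulic radius R = A/P = 5.023/7.744 = 0.6487 m.
V = (1/n) R^(2/3) √S = (1/0.037) × 0.6487^(2/3) × √0.0025 = 1.013 m/s. Hydraulic depth D_h = A/T = 5.023/7.228 = 0.695 m.
Froude number Fr = V/√(g·D_h) = 1.013/√(9.81×0.695) = 0.388, which is less than 1, so the flow is subcritical.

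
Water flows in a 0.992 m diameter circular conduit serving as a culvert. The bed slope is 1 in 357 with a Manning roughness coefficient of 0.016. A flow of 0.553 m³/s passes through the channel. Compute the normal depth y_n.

y_n = 0.524 m

Manning's equation rearranged: A R^(2/3) = nQ / (1·√S) = 0.016 × 0.553 / (√0.002801) = 0.1672.
At y = 0.575 m: A R^(2/3) = 0.1943 — too large.
At y = 0.397 m: A R^(2/3) = 0.1029 — too small.
At y = 0.524 m: A R^(2/3) = 0.1673 — close enough.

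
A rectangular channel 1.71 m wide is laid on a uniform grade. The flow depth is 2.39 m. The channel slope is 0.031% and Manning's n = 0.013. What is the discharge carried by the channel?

Q = 4.07 m³/s

Flow area A = b·y = 1.71 × 2.39 = 4.087 m². Wetted perimeter P = b + 2y = 1.71 + 2×2.39 = 6.49 m.
Hydraulic radius R = A/P = 4.087/6.49 = 0.6297 m.
Manning's equation: Q = (1/n) A R^(2/3) S^(1/2) = (1/0.013) × 4.087 × 0.6297^(2/3) × 0.00031^(1/2) = 4.07 m³/s.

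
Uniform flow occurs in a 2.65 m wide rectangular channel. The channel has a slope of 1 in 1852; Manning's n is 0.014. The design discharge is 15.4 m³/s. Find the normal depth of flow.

Manning's equation rearranged: A R^(2/3) = nQ / (1·√S) = 0.014 × 15.4 / (√0.00054) = 9.278.
At y = 4.46 m: A R^(2/3) = 11.99 — high.
At y = 2.74 m: A R^(2/3) = 6.734 — low.
At y = 3.58 m: A R^(2/3) = 9.278 — matches.

y_n = 3.58 m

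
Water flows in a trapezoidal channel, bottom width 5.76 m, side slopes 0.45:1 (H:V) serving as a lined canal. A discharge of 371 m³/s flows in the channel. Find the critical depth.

y_c = 6.32 m

At critical depth, Q² T / (g A³) = 1, i.e. A³/T = Q²/g = 371²/9.81 = 14030.
At y = 5.43 m: A³/T = 8302 — short.
At y = 7.74 m: A³/T = 28770 — over.
At y = 6.32 m: A³/T = 14050 — matches.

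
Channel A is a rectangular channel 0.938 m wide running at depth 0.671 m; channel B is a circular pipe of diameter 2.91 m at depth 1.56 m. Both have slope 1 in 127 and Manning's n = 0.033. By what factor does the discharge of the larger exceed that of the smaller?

Channel A: Flow area A = b·y = 0.938 × 0.671 = 0.6294 m². Wetted perimeter P = b + 2y = 0.938 + 2×0.671 = 2.28 m. Hydraulic radius R = A/P = 0.6294/2.28 = 0.2761 m. Q_A = (1/0.033)·0.6294·0.2761^(2/3)·√0.007874 = 0.7175 m³/s.
Channel B: For a circular section of diameter D = 2.91 m at depth y = 1.56 m, the central angle is θ = 2 arccos(1 − 2y/D) = 3.286 rad. Then A = (D²/8)(θ − sin θ) = 3.631 m² and P = Dθ/2 = 4.781 m. Hydraulic radius R = A/P = 3.631/4.781 = 0.7594 m. Q_B = (1/0.033)·3.631·0.7594^(2/3)·√0.007874 = 8.126 m³/s.
The larger discharge is 8.126 m³/s and the smaller is 0.7175 m³/s; the ratio is 11.3.

11.3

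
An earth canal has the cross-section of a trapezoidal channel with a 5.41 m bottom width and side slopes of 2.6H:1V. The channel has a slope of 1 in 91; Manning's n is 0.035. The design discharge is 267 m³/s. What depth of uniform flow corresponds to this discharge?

y_n = 3.64 m

Manning's equation rearranged: A R^(2/3) = nQ / (1·√S) = 0.035 × 267 / (√0.01099) = 89.15.
At y = 4.65 m: A R^(2/3) = 153.8 — high.
At y = 3.25 m: A R^(2/3) = 69.47 — low.
At y = 3.64 m: A R^(2/3) = 89 — ≈ 89.15.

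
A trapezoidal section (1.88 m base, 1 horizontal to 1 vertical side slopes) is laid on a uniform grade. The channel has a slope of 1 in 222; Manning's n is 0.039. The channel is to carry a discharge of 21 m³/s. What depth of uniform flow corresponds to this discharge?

Manning's equation rearranged: A R^(2/3) = nQ / (1·√S) = 0.039 × 21 / (√0.004505) = 12.2.
Trying y = 2.84 m: A R^(2/3) = 16.39 — over.
Trying y = 1.71 m: A R^(2/3) = 5.782 — short.
Trying y = 2.47 m: A R^(2/3) = 12.21 — matches.

y_n = 2.47 m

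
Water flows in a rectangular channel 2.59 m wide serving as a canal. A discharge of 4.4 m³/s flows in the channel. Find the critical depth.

For a rectangular channel, critical depth y_c = (q²/g)^(1/3) where q = Q/b = 4.4/2.59 = 1.699 m²/s.
So y_c = (1.699²/9.81)^(1/3) = 0.665 m.

y_c = 0.665 m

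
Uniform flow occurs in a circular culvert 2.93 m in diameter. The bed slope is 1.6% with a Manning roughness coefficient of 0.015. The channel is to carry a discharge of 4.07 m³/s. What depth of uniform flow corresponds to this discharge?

y_n = 0.588 m

Manning's equation rearranged: A R^(2/3) = nQ / (1·√S) = 0.015 × 4.07 / (√0.016) = 0.4826.
Try y = 0.642 m: A R^(2/3) = 0.5768 — over.
Try y = 0.469 m: A R^(2/3) = 0.3045 — short.
Try y = 0.588 m: A R^(2/3) = 0.4831 — ≈ 0.4826.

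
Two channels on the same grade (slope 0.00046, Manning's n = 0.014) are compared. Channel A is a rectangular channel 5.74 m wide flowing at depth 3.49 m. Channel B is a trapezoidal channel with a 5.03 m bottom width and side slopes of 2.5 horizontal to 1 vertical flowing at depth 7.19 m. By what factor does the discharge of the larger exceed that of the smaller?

Channel A: Flow area A = b·y = 5.74 × 3.49 = 20.03 m². Wetted perimeter P = b + 2y = 5.74 + 2×3.49 = 12.72 m. Hydraulic radius R = A/P = 20.03/12.72 = 1.575 m. Q_A = (1/0.014)·20.03·1.575^(2/3)·√0.00046 = 41.54 m³/s.
Channel B: With bottom width b = 5.03 m and side slope z = 2.5: A = (b + zy)y = (5.03 + 2.5×7.19)×7.19 = 165.4 m²; P = b + 2y√(1+z²) = 5.03 + 2×7.19×2.693 = 43.75 m. Hydraulic radius R = A/P = 165.4/43.75 = 3.781 m. Q_B = (1/0.014)·165.4·3.781^(2/3)·√0.00046 = 615 m³/s.
The larger discharge is 615 m³/s and the smaller is 41.54 m³/s; the ratio is 14.8.

14.8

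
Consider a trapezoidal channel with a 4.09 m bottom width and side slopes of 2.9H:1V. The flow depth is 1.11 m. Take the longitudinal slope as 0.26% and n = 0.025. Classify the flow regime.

With bottom width b = 4.09 m and side slope z = 2.9: A = (b + zy)y = (4.09 + 2.9×1.11)×1.11 = 8.113 m²; P = b + 2y√(1+z²) = 4.09 + 2×1.11×3.068 = 10.9 m.
Hydraulic radius R = A/P = 8.113/10.9 = 0.7443 m.
V = (1/n) R^(2/3) √S = (1/0.025) × 0.7443^(2/3) × √0.0026 = 1.675 m/s. Hydraulic depth D_h = A/T = 8.113/10.53 = 0.7706 m.
Froude number Fr = V/√(g·D_h) = 1.675/√(9.81×0.7706) = 0.609, which is less than 1, so the flow is subcritical.

subcritical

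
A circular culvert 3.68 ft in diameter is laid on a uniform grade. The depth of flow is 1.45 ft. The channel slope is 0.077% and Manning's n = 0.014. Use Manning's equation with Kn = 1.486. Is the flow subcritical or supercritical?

subcritical

For a circular section of diameter D = 3.68 ft at depth y = 1.45 ft, the central angle is θ = 2 arccos(1 − 2y/D) = 2.714 rad. Then A = (D²/8)(θ − sin θ) = 3.894 ft² and P = Dθ/2 = 4.995 ft.
Hydraulic radius R = A/P = 3.894/4.995 = 0.7796 ft.
V = (1.486/n) R^(2/3) √S = (1.486/0.014) × 0.7796^(2/3) × √0.00077 = 2.495 ft/s. Hydraulic depth D_h = A/T = 3.894/3.596 = 1.083 ft.
Froude number Fr = V/√(g·D_h) = 2.495/√(32.2×1.083) = 0.423, which is less than 1, so the flow is subcritical.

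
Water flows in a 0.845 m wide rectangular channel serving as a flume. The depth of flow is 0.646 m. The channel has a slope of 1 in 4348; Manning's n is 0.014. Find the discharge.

Flow area A = b·y = 0.845 × 0.646 = 0.5459 m². Wetted perimeter P = b + 2y = 0.845 + 2×0.646 = 2.137 m.
Hydraulic radius R = A/P = 0.5459/2.137 = 0.2554 m.
Manning's equation: Q = (1/n) A R^(2/3) S^(1/2) = (1/0.014) × 0.5459 × 0.2554^(2/3) × 0.00023^(1/2) = 0.238 m³/s.

Q = 0.238 m³/s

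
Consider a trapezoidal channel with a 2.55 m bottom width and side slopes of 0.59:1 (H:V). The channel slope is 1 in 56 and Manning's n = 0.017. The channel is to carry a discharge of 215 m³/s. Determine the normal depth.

y_n = 3.99 m

Manning's equation rearranged: A R^(2/3) = nQ / (1·√S) = 0.017 × 215 / (√0.01786) = 27.35.
At y = 4.76 m: A R^(2/3) = 38.78 — high.
At y = 2.72 m: A R^(2/3) = 13.29 — low.
At y = 3.99 m: A R^(2/3) = 27.39 — close enough.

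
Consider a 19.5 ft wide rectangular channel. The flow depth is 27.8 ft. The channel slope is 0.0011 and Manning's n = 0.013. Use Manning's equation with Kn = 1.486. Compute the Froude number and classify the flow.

Flow area A = b·y = 19.5 × 27.8 = 542.1 ft². Wetted perimeter P = b + 2y = 19.5 + 2×27.8 = 75.1 ft.
Hydraulic radius R = A/P = 542.1/75.1 = 7.218 ft.
V = (1.486/n) R^(2/3) √S = (1.486/0.013) × 7.218^(2/3) × √0.0011 = 14.16 ft/s. Hydraulic depth D_h = A/T = 542.1/19.5 = 27.8 ft.
Froude number Fr = V/√(g·D_h) = 14.16/√(32.2×27.8) = 0.473, which is less than 1, so the flow is subcritical.

subcritical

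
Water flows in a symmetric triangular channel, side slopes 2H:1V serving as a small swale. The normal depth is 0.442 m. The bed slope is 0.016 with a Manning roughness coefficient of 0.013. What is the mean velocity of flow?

V = 3.3 m/s

For a triangular section with side slope z = 2: A = zy² = 2×0.442² = 0.3907 m²; P = 2y√(1+z²) = 2×0.442×2.236 = 1.977 m.
Hydraulic radius R = A/P = 0.3907/1.977 = 0.1977 m.
From Manning's equation, V = (1/n) R^(2/3) S^(1/2) = (1/0.013) × 0.1977^(2/3) × 0.016^(1/2) = 3.3 m/s.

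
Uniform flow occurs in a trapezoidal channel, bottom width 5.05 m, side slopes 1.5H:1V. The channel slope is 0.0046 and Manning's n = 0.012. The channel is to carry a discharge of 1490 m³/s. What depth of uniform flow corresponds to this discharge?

Manning's equation rearranged: A R^(2/3) = nQ / (1·√S) = 0.012 × 1490 / (√0.0046) = 263.6.
Try y = 8.98 m: A R^(2/3) = 449.5 — too large.
Try y = 7.1 m: A R^(2/3) = 263.6 — ≈ 263.6.

y_n = 7.1 m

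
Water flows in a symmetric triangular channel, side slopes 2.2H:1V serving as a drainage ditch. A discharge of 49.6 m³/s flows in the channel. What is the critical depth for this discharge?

y_c = 2.53 m

At critical depth, Q² T / (g A³) = 1, i.e. A³/T = Q²/g = 49.6²/9.81 = 250.8.
Trying y = 2 m: A³/T = 77.44 — short.
Trying y = 2.83 m: A³/T = 439.3 — over.
Trying y = 2.53 m: A³/T = 250.9 — close enough.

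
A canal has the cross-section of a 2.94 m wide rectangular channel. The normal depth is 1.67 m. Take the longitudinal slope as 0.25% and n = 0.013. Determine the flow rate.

Flow area A = b·y = 2.94 × 1.67 = 4.91 m². Wetted perimeter P = b + 2y = 2.94 + 2×1.67 = 6.28 m.
Hydraulic radius R = A/P = 4.91/6.28 = 0.7818 m.
Manning's equation: Q = (1/n) A R^(2/3) S^(1/2) = (1/0.013) × 4.91 × 0.7818^(2/3) × 0.0025^(1/2) = 16 m³/s.

Q = 16 m³/s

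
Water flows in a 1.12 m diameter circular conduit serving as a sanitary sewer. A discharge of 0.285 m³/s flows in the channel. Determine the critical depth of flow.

y_c = 0.289 m

At critical depth, Q² T / (g A³) = 1, i.e. A³/T = Q²/g = 0.285²/9.81 = 0.00828.
Trying y = 0.235 m: A³/T = 0.003716 — low.
Trying y = 0.367 m: A³/T = 0.02106 — high.
Trying y = 0.289 m: A³/T = 0.008333 — ≈ 0.00828.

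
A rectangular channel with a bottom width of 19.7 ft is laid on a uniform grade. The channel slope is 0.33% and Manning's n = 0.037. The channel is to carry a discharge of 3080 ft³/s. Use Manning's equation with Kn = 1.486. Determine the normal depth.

Manning's equation rearranged: A R^(2/3) = nQ / (1.486·√S) = 0.037 × 3080 / (1.486 × √0.0033) = 1335.
Try y = 14.3 ft: A R^(2/3) = 912.8 — low.
Try y = 22.8 ft: A R^(2/3) = 1625 — high.
Try y = 19.4 ft: A R^(2/3) = 1336 — matches.

y_n = 19.4 ft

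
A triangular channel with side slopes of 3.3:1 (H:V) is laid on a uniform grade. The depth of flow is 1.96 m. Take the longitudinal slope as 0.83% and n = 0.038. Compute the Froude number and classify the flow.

For a triangular section with side slope z = 3.3: A = zy² = 3.3×1.96² = 12.68 m²; P = 2y√(1+z²) = 2×1.96×3.448 = 13.52 m.
Hydraulic radius R = A/P = 12.68/13.52 = 0.9379 m.
V = (1/n) R^(2/3) √S = (1/0.038) × 0.9379^(2/3) × √0.0083 = 2.297 m/s. Hydraulic depth D_h = A/T = 12.68/12.94 = 0.98 m.
Froude number Fr = V/√(g·D_h) = 2.297/√(9.81×0.98) = 0.741, which is less than 1, so the flow is subcritical.

subcritical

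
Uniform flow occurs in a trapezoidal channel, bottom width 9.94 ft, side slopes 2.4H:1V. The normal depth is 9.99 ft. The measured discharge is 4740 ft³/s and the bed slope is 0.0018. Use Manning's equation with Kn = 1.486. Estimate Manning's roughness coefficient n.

n = 0.014

With bottom width b = 9.94 ft and side slope z = 2.4: A = (b + zy)y = (9.94 + 2.4×9.99)×9.99 = 338.8 ft²; P = b + 2y√(1+z²) = 9.94 + 2×9.99×2.6 = 61.89 ft.
Hydraulic radius R = A/P = 338.8/61.89 = 5.475 ft.
Rearranging Manning's equation: n = (1.486/Q) A R^(2/3) S^(1/2) = (1.486/4740) × 338.8 × 5.475^(2/3) × √0.0018 = 0.014.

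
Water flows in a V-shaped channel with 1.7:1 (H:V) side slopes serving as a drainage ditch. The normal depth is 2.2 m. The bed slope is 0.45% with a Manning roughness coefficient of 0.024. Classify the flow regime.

subcritical

For a triangular section with side slope z = 1.7: A = zy² = 1.7×2.2² = 8.228 m²; P = 2y√(1+z²) = 2×2.2×1.972 = 8.678 m.
Hydraulic radius R = A/P = 8.228/8.678 = 0.9481 m.
V = (1/n) R^(2/3) √S = (1/0.024) × 0.9481^(2/3) × √0.0045 = 2.698 m/s. Hydraulic depth D_h = A/T = 8.228/7.48 = 1.1 m.
Froude number Fr = V/√(g·D_h) = 2.698/√(9.81×1.1) = 0.821, which is less than 1, so the flow is subcritical.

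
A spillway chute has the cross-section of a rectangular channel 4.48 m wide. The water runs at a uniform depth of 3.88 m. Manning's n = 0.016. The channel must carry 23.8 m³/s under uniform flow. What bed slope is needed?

S = 0.000301

Flow area A = b·y = 4.48 × 3.88 = 17.38 m². Wetted perimeter P = b + 2y = 4.48 + 2×3.88 = 12.24 m.
Hydraulic radius R = A/P = 17.38/12.24 = 1.42 m.
From Manning's equation, S = [nQ / (1 A R^(2/3))]² = [0.016 × 23.8 / (1 × 17.38 × 1.42^(2/3))]² = 0.000301.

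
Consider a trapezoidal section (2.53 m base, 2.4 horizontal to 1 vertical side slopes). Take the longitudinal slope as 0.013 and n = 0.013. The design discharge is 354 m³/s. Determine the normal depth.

Manning's equation rearranged: A R^(2/3) = nQ / (1·√S) = 0.013 × 354 / (√0.013) = 40.36.
At y = 2.68 m: A R^(2/3) = 30.89 — too small.
At y = 3.25 m: A R^(2/3) = 48.34 — too large.
At y = 3.01 m: A R^(2/3) = 40.41 — ≈ 40.36.

y_n = 3.01 m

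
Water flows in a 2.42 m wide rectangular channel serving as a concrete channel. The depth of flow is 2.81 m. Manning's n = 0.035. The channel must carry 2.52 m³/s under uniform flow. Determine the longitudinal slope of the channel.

S = 0.00021

Flow area A = b·y = 2.42 × 2.81 = 6.8 m². Wetted perimeter P = b + 2y = 2.42 + 2×2.81 = 8.04 m.
Hydraulic radius R = A/P = 6.8/8.04 = 0.8458 m.
From Manning's equation, S = [nQ / (1 A R^(2/3))]² = [0.035 × 2.52 / (1 × 6.8 × 0.8458^(2/3))]² = 0.00021.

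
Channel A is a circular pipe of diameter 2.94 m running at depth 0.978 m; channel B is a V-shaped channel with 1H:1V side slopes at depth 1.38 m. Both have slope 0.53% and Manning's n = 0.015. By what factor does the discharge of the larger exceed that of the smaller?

1.12

Channel A: For a circular section of diameter D = 2.94 m at depth y = 0.978 m, the central angle is θ = 2 arccos(1 − 2y/D) = 2.459 rad. Then A = (D²/8)(θ − sin θ) = 1.975 m² and P = Dθ/2 = 3.615 m. Hydraulic radius R = A/P = 1.975/3.615 = 0.5465 m. Q_A = (1/0.015)·1.975·0.5465^(2/3)·√0.0053 = 6.408 m³/s.
Channel B: For a triangular section with side slope z = 1: A = zy² = 1×1.38² = 1.904 m²; P = 2y√(1+z²) = 2×1.38×1.414 = 3.903 m. Hydraulic radius R = A/P = 1.904/3.903 = 0.4879 m. Q_B = (1/0.015)·1.904·0.4879^(2/3)·√0.0053 = 5.728 m³/s.
The larger discharge is 6.408 m³/s and the smaller is 5.728 m³/s; the ratio is 1.12.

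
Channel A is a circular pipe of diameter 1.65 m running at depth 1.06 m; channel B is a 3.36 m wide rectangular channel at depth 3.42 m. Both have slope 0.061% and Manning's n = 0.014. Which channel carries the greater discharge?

channel B

Channel A: For a circular section of diameter D = 1.65 m at depth y = 1.06 m, the central angle is θ = 2 arccos(1 − 2y/D) = 3.719 rad. Then A = (D²/8)(θ − sin θ) = 1.452 m² and P = Dθ/2 = 3.068 m. Hydraulic radius R = A/P = 1.452/3.068 = 0.4731 m. Q_A = (1/0.014)·1.452·0.4731^(2/3)·√0.00061 = 1.555 m³/s.
Channel B: Flow area A = b·y = 3.36 × 3.42 = 11.49 m². Wetted perimeter P = b + 2y = 3.36 + 2×3.42 = 10.2 m. Hydraulic radius R = A/P = 11.49/10.2 = 1.127 m. Q_B = (1/0.014)·11.49·1.127^(2/3)·√0.00061 = 21.95 m³/s.
Q_A = 1.555 m³/s vs Q_B = 21.95 m³/s, so channel B carries more.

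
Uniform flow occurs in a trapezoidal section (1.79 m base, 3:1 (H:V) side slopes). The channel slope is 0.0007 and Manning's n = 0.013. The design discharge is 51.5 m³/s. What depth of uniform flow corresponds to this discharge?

y_n = 2.4 m

Manning's equation rearranged: A R^(2/3) = nQ / (1·√S) = 0.013 × 51.5 / (√0.0007) = 25.3.
Trying y = 1.69 m: A R^(2/3) = 11.04 — short.
Trying y = 2.98 m: A R^(2/3) = 42.81 — over.
Trying y = 2.4 m: A R^(2/3) = 25.32 — matches.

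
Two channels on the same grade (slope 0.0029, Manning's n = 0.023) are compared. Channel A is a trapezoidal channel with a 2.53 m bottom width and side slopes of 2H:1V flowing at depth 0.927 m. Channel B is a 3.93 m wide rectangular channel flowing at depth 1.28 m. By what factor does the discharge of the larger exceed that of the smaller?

Channel A: With bottom width b = 2.53 m and side slope z = 2: A = (b + zy)y = (2.53 + 2×0.927)×0.927 = 4.064 m²; P = b + 2y√(1+z²) = 2.53 + 2×0.927×2.236 = 6.676 m. Hydraulic radius R = A/P = 4.064/6.676 = 0.6088 m. Q_A = (1/0.023)·4.064·0.6088^(2/3)·√0.0029 = 6.835 m³/s.
Channel B: Flow area A = b·y = 3.93 × 1.28 = 5.03 m². Wetted perimeter P = b + 2y = 3.93 + 2×1.28 = 6.49 m. Hydraulic radius R = A/P = 5.03/6.49 = 0.7751 m. Q_B = (1/0.023)·5.03·0.7751^(2/3)·√0.0029 = 9.938 m³/s.
The larger discharge is 9.938 m³/s and the smaller is 6.835 m³/s; the ratio is 1.45.

1.45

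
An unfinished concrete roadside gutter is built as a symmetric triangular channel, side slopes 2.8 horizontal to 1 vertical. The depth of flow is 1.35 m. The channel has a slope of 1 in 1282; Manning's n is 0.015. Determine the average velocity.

For a triangular section with side slope z = 2.8: A = zy² = 2.8×1.35² = 5.103 m²; P = 2y√(1+z²) = 2×1.35×2.973 = 8.028 m.
Hydraulic radius R = A/P = 5.103/8.028 = 0.6357 m.
From Manning's equation, V = (1/n) R^(2/3) S^(1/2) = (1/0.015) × 0.6357^(2/3) × 0.00078^(1/2) = 1.38 m/s.

V = 1.38 m/s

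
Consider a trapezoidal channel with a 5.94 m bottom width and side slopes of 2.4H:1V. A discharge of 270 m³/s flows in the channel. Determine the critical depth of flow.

y_c = 3.76 m

At critical depth, Q² T / (g A³) = 1, i.e. A³/T = Q²/g = 270²/9.81 = 7431.
Try y = 4.21 m: A³/T = 11790 — high.
Try y = 3.1 m: A³/T = 3427 — low.
Try y = 3.76 m: A³/T = 7425 — ≈ 7431.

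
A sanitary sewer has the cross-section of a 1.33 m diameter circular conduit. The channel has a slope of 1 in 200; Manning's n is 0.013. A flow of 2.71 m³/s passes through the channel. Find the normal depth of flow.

Manning's equation rearranged: A R^(2/3) = nQ / (1·√S) = 0.013 × 2.71 / (√0.005) = 0.4982.
Try y = 1.07 m: A R^(2/3) = 0.6553 — high.
Try y = 0.753 m: A R^(2/3) = 0.4091 — low.
Try y = 0.857 m: A R^(2/3) = 0.4981 — ≈ 0.4982.

y_n = 0.857 m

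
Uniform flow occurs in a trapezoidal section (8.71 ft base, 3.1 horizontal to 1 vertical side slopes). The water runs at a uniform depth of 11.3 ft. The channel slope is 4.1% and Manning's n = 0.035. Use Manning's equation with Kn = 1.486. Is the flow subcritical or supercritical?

supercritical

With bottom width b = 8.71 ft and side slope z = 3.1: A = (b + zy)y = (8.71 + 3.1×11.3)×11.3 = 494.3 ft²; P = b + 2y√(1+z²) = 8.71 + 2×11.3×3.257 = 82.32 ft.
Hydraulic radius R = A/P = 494.3/82.32 = 6.004 ft.
V = (1.486/n) R^(2/3) √S = (1.486/0.035) × 6.004^(2/3) × √0.041 = 28.4 ft/s. Hydraulic depth D_h = A/T = 494.3/78.77 = 6.275 ft.
Froude number Fr = V/√(g·D_h) = 28.4/√(32.2×6.275) = 2, which is greater than 1, so the flow is supercritical.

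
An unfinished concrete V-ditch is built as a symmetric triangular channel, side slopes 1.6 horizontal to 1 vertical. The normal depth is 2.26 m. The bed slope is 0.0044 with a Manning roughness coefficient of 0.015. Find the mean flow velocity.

V = 4.3 m/s

For a triangular section with side slope z = 1.6: A = zy² = 1.6×2.26² = 8.172 m²; P = 2y√(1+z²) = 2×2.26×1.887 = 8.528 m.
Hydraulic radius R = A/P = 8.172/8.528 = 0.9582 m.
From Manning's equation, V = (1/n) R^(2/3) S^(1/2) = (1/0.015) × 0.9582^(2/3) × 0.0044^(1/2) = 4.3 m/s.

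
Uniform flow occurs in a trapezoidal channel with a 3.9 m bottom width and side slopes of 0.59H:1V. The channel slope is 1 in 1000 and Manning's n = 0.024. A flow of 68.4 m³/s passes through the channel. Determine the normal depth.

y_n = 4.71 m

Manning's equation rearranged: A R^(2/3) = nQ / (1·√S) = 0.024 × 68.4 / (√0.001) = 51.91.
Try y = 3.42 m: A R^(2/3) = 28.93 — low.
Try y = 4.71 m: A R^(2/3) = 51.92 — ≈ 51.91.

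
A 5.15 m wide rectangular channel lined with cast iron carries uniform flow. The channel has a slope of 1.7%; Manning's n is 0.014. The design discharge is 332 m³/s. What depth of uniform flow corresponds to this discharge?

Manning's equation rearranged: A R^(2/3) = nQ / (1·√S) = 0.014 × 332 / (√0.017) = 35.65.
Trying y = 6.03 m: A R^(2/3) = 46.03 — over.
Trying y = 4.89 m: A R^(2/3) = 35.69 — close enough.

y_n = 4.89 m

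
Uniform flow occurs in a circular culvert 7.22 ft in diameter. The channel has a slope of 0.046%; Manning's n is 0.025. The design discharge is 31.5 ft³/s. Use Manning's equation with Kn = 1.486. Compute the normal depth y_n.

Manning's equation rearranged: A R^(2/3) = nQ / (1.486·√S) = 0.025 × 31.5 / (1.486 × √0.00046) = 24.71.
Trying y = 4.07 ft: A R^(2/3) = 36.99 — too large.
Trying y = 2.53 ft: A R^(2/3) = 15.99 — too small.
Trying y = 3.21 ft: A R^(2/3) = 24.75 — close enough.

y_n = 3.21 ft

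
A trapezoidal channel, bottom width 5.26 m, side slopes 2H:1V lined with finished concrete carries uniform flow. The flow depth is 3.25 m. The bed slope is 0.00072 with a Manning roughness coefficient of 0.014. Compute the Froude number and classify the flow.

With bottom width b = 5.26 m and side slope z = 2: A = (b + zy)y = (5.26 + 2×3.25)×3.25 = 38.22 m²; P = b + 2y√(1+z²) = 5.26 + 2×3.25×2.236 = 19.79 m.
Hydraulic radius R = A/P = 38.22/19.79 = 1.931 m.
V = (1/n) R^(2/3) √S = (1/0.014) × 1.931^(2/3) × √0.00072 = 2.972 m/s. Hydraulic depth D_h = A/T = 38.22/18.26 = 2.093 m.
Froude number Fr = V/√(g·D_h) = 2.972/√(9.81×2.093) = 0.656, which is less than 1, so the flow is subcritical.

subcritical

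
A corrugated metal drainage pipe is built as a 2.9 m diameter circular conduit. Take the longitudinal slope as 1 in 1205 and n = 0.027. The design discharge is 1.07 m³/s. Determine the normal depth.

y_n = 0.852 m

Manning's equation rearranged: A R^(2/3) = nQ / (1·√S) = 0.027 × 1.07 / (√0.0008299) = 1.003.
At y = 1.02 m: A R^(2/3) = 1.415 — high.
At y = 0.582 m: A R^(2/3) = 0.4701 — low.
At y = 0.852 m: A R^(2/3) = 1.002 — matches.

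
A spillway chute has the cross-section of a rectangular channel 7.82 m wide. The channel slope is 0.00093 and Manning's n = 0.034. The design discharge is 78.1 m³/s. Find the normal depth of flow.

Manning's equation rearranged: A R^(2/3) = nQ / (1·√S) = 0.034 × 78.1 / (√0.00093) = 87.07.
At y = 7.66 m: A R^(2/3) = 112.9 — too large.
At y = 4.96 m: A R^(2/3) = 65.34 — too small.
At y = 6.21 m: A R^(2/3) = 87.03 — matches.

y_n = 6.21 m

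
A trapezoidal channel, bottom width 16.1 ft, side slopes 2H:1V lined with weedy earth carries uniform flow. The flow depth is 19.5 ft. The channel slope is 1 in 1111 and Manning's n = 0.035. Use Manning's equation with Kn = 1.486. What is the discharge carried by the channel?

Q = 6520 ft³/s

With bottom width b = 16.1 ft and side slope z = 2: A = (b + zy)y = (16.1 + 2×19.5)×19.5 = 1074 ft²; P = b + 2y√(1+z²) = 16.1 + 2×19.5×2.236 = 103.3 ft.
Hydraulic radius R = A/P = 1074/103.3 = 10.4 ft.
Manning's equation: Q = (1.486/n) A R^(2/3) S^(1/2) = (1.486/0.035) × 1074 × 10.4^(2/3) × 0.0009001^(1/2) = 6520 ft³/s.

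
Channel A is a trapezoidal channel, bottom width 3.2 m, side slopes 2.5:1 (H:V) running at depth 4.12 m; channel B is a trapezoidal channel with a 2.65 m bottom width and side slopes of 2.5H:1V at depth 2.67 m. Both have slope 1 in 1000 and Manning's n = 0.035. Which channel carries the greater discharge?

Channel A: With bottom width b = 3.2 m and side slope z = 2.5: A = (b + zy)y = (3.2 + 2.5×4.12)×4.12 = 55.62 m²; P = b + 2y√(1+z²) = 3.2 + 2×4.12×2.693 = 25.39 m. Hydraulic radius R = A/P = 55.62/25.39 = 2.191 m. Q_A = (1/0.035)·55.62·2.191^(2/3)·√0.001 = 84.77 m³/s.
Channel B: With bottom width b = 2.65 m and side slope z = 2.5: A = (b + zy)y = (2.65 + 2.5×2.67)×2.67 = 24.9 m²; P = b + 2y√(1+z²) = 2.65 + 2×2.67×2.693 = 17.03 m. Hydraulic radius R = A/P = 24.9/17.03 = 1.462 m. Q_B = (1/0.035)·24.9·1.462^(2/3)·√0.001 = 28.98 m³/s.
Q_A = 84.77 m³/s vs Q_B = 28.98 m³/s, so channel A carries more.

channel A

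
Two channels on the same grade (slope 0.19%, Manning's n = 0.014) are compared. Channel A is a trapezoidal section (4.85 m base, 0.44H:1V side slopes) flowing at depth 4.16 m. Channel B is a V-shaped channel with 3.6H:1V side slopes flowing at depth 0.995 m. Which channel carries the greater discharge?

Channel A: With bottom width b = 4.85 m and side slope z = 0.44: A = (b + zy)y = (4.85 + 0.44×4.16)×4.16 = 27.79 m²; P = b + 2y√(1+z²) = 4.85 + 2×4.16×1.093 = 13.94 m. Hydraulic radius R = A/P = 27.79/13.94 = 1.994 m. Q_A = (1/0.014)·27.79·1.994^(2/3)·√0.0019 = 137.1 m³/s.
Channel B: For a triangular section with side slope z = 3.6: A = zy² = 3.6×0.995² = 3.564 m²; P = 2y√(1+z²) = 2×0.995×3.736 = 7.435 m. Hydraulic radius R = A/P = 3.564/7.435 = 0.4794 m. Q_B = (1/0.014)·3.564·0.4794^(2/3)·√0.0019 = 6.797 m³/s.
Q_A = 137.1 m³/s vs Q_B = 6.797 m³/s, so channel A carries more.

channel A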